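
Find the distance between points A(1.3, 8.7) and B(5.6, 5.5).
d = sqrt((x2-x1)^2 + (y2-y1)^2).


dx = 5.6 - 1.3 = 4.3
dy = 5.5 - 8.7 = -3.2
d = sqrt(18.49 + 10.24) = sqrt(28.73) = 5.3600

5.3600


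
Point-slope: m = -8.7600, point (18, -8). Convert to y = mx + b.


y + 8 = -8.7600(x - 18)
y = -8.7600x - 8 + 8.7600*18
y = -8.7600x + 149.6800

y = -8.7600x + 149.6800


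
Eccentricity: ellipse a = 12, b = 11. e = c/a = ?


c = sqrt(144-121) = sqrt(23) = 4.7958
e = c/a = sqrt(23)/12 = 0.3997

e = 0.3997


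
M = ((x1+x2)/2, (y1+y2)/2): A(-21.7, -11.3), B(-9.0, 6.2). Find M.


Mx = (-21.7 - 9.0)/2 = -30.7/2 = -15.3500
My = (-11.3 + 6.2)/2 = -5.1/2 = -2.5500

(-15.3500, -2.5500)


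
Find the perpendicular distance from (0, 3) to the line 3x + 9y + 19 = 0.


|3*0 + 9*3 + 19| = |46| = 46
sqrt(9 + 81) = sqrt(90) = 9.4868
d = 46/sqrt(90) = 4.8488

4.8488


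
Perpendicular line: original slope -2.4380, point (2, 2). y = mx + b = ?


Perpendicular slope = -1/m1 = -1/(-2.4380) = 0.4102
b2 = y0 - m2*x0 = 2 + 2/(-2.4380) = 2 - 0.8203 = 1.1797

y = 0.4102x + 1.1797


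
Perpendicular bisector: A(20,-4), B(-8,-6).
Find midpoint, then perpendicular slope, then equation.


Midpoint = (6, -5)
Slope of AB = dy/dx = -2/(-28) = 0.0714
Perp slope = -dx/dy = -28/2 = -14.0000
b = My - (perp slope)*Mx = -5 + (-28*6)/(-2) = -5 + 84.0000 = 79.0000

y = -14.0000x + 79.0000


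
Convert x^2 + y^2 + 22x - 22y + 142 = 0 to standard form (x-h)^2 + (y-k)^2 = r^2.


h = -D/2 = -22/2 = -11
k = -E/2 = 22/2 = 11
r^2 = h^2 + k^2 - F = 121 + 121 - 142 = 100
r = 10

Center (-11, 11), radius = 10


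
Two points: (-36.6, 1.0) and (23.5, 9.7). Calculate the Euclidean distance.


dx = 23.5 + 36.6 = 60.1
dy = 9.7 - 1.0 = 8.7
d = sqrt(3612.01 + 75.69) = sqrt(3687.7) = 60.7264

60.7264


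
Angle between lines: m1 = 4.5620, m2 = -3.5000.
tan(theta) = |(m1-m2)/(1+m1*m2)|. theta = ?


m1-m2 = 8.062
1+m1*m2 = -14.967
tan(theta) = |8.062/(-14.967)| = 0.538652
theta = arctan(|8.062/(-14.967)|) = 28.3092 degrees (acute angle)

28.3092 degrees


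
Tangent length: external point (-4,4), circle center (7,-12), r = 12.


d = sqrt((-4-7)^2 + (4+ 12)^2) = sqrt(121+256) = 19.4165
L = sqrt(377.0000 - 144) = sqrt(233.0000) = 15.2643

15.2643


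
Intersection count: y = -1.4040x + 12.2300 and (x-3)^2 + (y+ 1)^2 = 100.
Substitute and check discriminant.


Substitute y = -1.4040x + 12.2300: (x-3)^2 + (-1.4040x+12.2300+ 1)^2 = 100
Expand to Ax^2 + Bx + C = 0, where b-k = 13.23
A = 1+m^2 = 2.971216
B = 2(m(b-k) - h) = 2(-1.4040*13.23 - 3) = -43.14984
C = h^2 + (b-k)^2 - r^2 = 9 + 175.0329 - 100 = 84.0329
disc = B^2-4AC = 1861.9087 - 998.7196 = 863.1891
disc > 0

2 intersection points


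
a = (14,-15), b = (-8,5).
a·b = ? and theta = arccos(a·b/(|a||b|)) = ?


a·b = 14*(-8) - 15*5 = -112 - 75 = -187
|a| = sqrt(196+225) = 20.5183
|b| = sqrt(64+25) = 9.4340
cos(theta) = -187/(sqrt(421)*sqrt(89)) = -187/sqrt(37469) = -0.966063
theta = arccos(-187/sqrt(37469)) = 165.0304 degrees

a·b = -187, theta = 165.0304 deg


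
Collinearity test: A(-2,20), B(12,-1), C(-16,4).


-2*(-1-4) + 12*(4-20) - 16*(20+ 1)
= 10 - 192 - 336 = -518

No, not collinear (determinant = -518)


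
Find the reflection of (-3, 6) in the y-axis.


Reflection rule for y-axis: (-x, y)
(-3, 6) -> (3, 6)

(3, 6)


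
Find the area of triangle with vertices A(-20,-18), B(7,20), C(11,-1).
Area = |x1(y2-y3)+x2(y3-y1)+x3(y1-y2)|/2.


-20*(20+ 1) = -420
7*(-1+ 18) = 119
11*(-18-20) = -418
sum = -719
Area = |-719|/2 = 359.5000

359.5000 sq units


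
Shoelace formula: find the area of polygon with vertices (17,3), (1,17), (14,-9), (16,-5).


sum(xi*y_{i+1}) = 17*17 + 1*(-9) + 14*(-5) + 16*3 = 258
sum(yi*x_{i+1}) = 3*1 + 17*14 - 9*16 - 5*17 = 12
Area = |258 - 12|/2 = 246/2 = 123.0000

123.0000 sq units


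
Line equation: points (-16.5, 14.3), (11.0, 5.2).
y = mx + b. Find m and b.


m = (-9.1)/(27.5) = -0.3309
b = y1 - m*x1 = 14.3 - (-9.1*(-16.5))/(27.5) = 14.3 - 5.4600 = 8.8400

y = -0.3309x + 8.8400


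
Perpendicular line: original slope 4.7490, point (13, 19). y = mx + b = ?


Perpendicular slope = -1/m1 = -1/4.7490 = -0.2106
b2 = y0 - m2*x0 = 19 + 13/4.7490 = 19 + 2.7374 = 21.7374

y = -0.2106x + 21.7374


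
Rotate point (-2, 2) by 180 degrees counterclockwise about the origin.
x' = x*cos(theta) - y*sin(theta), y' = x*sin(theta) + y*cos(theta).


cos(180) = -1, sin(180) = 0
x' = -2*(-1) - 2*0 = 2
y' = -2*0 + 2*(-1) = -2

(2, -2)


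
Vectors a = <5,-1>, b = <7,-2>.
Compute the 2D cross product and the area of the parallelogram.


cross = 5*(-2) + 1*7 = -10 + 7 = -3
Parallelogram area = |-3| = 3

cross = -3, parallelogram area = 3


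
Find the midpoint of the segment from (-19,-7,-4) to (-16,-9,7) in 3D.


Mx = (-19- 16)/2 = -17.5000
My = (-7- 9)/2 = -8.0000
Mz = (-4+7)/2 = 1.5000

M = (-17.5000, -8.0000, 1.5000)


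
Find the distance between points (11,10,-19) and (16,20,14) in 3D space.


dx=5, dy=10, dz=33
d = sqrt(25+100+1089) = sqrt(1214) = 34.8425

34.8425


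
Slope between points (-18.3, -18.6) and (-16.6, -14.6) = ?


dy = -14.6 + 18.6 = 4
dx = -16.6 + 18.3 = 1.7
m = 4/1.7 = 2.3529

m = 2.3529


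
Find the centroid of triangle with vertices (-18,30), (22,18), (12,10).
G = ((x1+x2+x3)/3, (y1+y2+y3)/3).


Gx = (-18+22+12)/3 = 16/3 = 5.3333
Gy = (30+18+10)/3 = 58/3 = 19.3333

G = (5.3333, 19.3333)


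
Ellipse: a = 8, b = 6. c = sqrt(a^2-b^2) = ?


c^2 = 8^2 - 6^2 = 64 - 36 = 28
c = sqrt(28) = 5.2915

c = 5.2915


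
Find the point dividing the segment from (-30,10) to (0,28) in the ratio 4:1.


Px = (4*0 + 1*(-30))/5 = -30/5 = -6.0000
Py = (4*28 + 1*10)/5 = 122/5 = 24.4000

P = (-6.0000, 24.4000)


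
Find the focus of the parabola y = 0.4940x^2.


a = 0.4940
4a = 1.9760
focus = (0, 1/1.9760) = (0, 0.5061)

Focus = (0, 0.5061)


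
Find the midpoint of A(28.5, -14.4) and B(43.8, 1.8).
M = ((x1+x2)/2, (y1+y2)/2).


Mx = (28.5 + 43.8)/2 = 72.3/2 = 36.1500
My = (-14.4 + 1.8)/2 = -12.6/2 = -6.3000

(36.1500, -6.3000)


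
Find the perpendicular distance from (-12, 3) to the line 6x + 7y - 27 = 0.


|6*(-12) + 7*3 - 27| = |-78| = 78
sqrt(36 + 49) = sqrt(85) = 9.2195
d = 78/sqrt(85) = 8.4603

8.4603


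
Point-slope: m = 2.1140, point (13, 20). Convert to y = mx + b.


y - 20 = 2.1140(x - 13)
y = 2.1140x + 20 - 2.1140*13
y = 2.1140x - 7.4820

y = 2.1140x - 7.4820


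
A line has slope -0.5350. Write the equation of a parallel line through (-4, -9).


Parallel lines have equal slopes.
m2 = -0.5350
b2 = -9 + 0.5350*(-4) = -11.1400

y = -0.5350x - 11.1400


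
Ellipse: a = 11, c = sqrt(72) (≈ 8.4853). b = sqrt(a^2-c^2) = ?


b^2 = 11^2 - (sqrt(72))^2 = 121 - 72 = 49
b = sqrt(49) = 7

b = 7


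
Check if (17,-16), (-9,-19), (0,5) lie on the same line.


17*(-19-5) - 9*(5+ 16) + 0*(-16+ 19)
= -408 - 189 + 0 = -597

No, not collinear (determinant = -597)


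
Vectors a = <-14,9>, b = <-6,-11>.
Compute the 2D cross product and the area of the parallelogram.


cross = -14*(-11) - 9*(-6) = 154 + 54 = 208
Parallelogram area = |208| = 208

cross = 208, parallelogram area = 208


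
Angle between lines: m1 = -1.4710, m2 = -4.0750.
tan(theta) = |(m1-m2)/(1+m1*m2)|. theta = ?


m1-m2 = 2.604
1+m1*m2 = 6.994325
tan(theta) = |2.604/6.994325| = 0.372302
theta = arctan(|2.604/6.994325|) = 20.4204 degrees (acute angle)

20.4204 degrees


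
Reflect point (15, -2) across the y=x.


Reflection rule for y=x: (y, x)
(15, -2) -> (-2, 15)

(-2, 15)


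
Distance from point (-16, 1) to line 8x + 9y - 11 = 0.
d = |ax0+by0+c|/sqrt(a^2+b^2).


|8*(-16) + 9*1 - 11| = |-130| = 130
sqrt(64 + 81) = sqrt(145) = 12.0416
d = 130/sqrt(145) = 10.7959

10.7959


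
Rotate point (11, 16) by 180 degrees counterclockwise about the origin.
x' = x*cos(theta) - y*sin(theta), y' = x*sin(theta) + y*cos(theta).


cos(180) = -1, sin(180) = 0
x' = 11*(-1) - 16*0 = -11
y' = 11*0 + 16*(-1) = -16

(-11, -16)


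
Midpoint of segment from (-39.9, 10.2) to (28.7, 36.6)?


Mx = (-39.9 + 28.7)/2 = -11.2/2 = -5.6000
My = (10.2 + 36.6)/2 = 46.8/2 = 23.4000

(-5.6000, 23.4000)


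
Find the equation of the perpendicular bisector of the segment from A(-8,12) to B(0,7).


Midpoint = (-4, 9.5)
Slope of AB = dy/dx = -5/8 = -0.6250
Perp slope = -dx/dy = 8/5 = 1.6000
b = My - (perp slope)*Mx = 9.5 + (8*(-4))/(-5) = 9.5 + 6.4000 = 15.9000

y = 1.6000x + 15.9000


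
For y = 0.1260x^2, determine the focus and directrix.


a = 0.1260
1/(4a) = 1.9841
Focus = (0, 1.9841)
Directrix: y = -1.9841

Focus = (0, 1.9841), Directrix: y = -1.9841


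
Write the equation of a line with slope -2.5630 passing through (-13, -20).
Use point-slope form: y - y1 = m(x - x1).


y + 20 = -2.5630(x + 13)
y = -2.5630x - 20 + 2.5630*(-13)
y = -2.5630x - 53.3190

y = -2.5630x - 53.3190


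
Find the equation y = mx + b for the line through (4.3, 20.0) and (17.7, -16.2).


m = (-36.2)/(13.4) = -2.7015
b = y1 - m*x1 = 20.0 - (-36.2*4.3)/(13.4) = 20.0 + 11.6164 = 31.6164

y = -2.7015x + 31.6164


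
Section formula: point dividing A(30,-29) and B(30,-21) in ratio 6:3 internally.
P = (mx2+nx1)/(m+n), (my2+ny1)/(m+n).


Px = (6*30 + 3*30)/9 = 270/9 = 30.0000
Py = (6*(-21) + 3*(-29))/9 = -213/9 = -23.6667

P = (30.0000, -23.6667)


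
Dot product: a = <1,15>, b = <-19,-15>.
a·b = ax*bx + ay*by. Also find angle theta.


a·b = 1*(-19) + 15*(-15) = -19 - 225 = -244
|a| = sqrt(1+225) = 15.0333
|b| = sqrt(361+225) = 24.2074
cos(theta) = -244/(sqrt(226)*sqrt(586)) = -244/sqrt(132436) = -0.670481
theta = arccos(-244/sqrt(132436)) = 132.1042 degrees

a·b = -244, theta = 132.1042 deg


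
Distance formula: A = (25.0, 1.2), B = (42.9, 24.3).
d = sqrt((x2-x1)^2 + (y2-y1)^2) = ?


dx = 42.9 - 25.0 = 17.9
dy = 24.3 - 1.2 = 23.1
d = sqrt(320.41 + 533.61) = sqrt(854.02) = 29.2236

29.2236


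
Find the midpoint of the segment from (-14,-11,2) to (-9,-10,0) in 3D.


Mx = (-14- 9)/2 = -11.5000
My = (-11- 10)/2 = -10.5000
Mz = (2+0)/2 = 1.0000

M = (-11.5000, -10.5000, 1.0000)


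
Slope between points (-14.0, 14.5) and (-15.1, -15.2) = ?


dy = -15.2 - 14.5 = -29.7
dx = -15.1 + 14.0 = -1.1
m = -29.7/(-1.1) = 27.0000

m = 27.0000


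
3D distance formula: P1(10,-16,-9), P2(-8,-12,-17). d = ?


dx=-18, dy=4, dz=-8
d = sqrt(324+16+64) = sqrt(404) = 20.0998

20.0998


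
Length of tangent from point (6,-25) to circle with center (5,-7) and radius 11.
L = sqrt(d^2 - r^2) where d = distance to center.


d = sqrt((6-5)^2 + (-25+ 7)^2) = sqrt(1+324) = 18.0278
L = sqrt(325.0000 - 121) = sqrt(204.0000) = 14.2829

14.2829


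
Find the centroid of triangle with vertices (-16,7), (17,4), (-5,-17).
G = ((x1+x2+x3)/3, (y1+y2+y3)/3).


Gx = (-16+17- 5)/3 = -4/3 = -1.3333
Gy = (7+4- 17)/3 = -6/3 = -2.0000

G = (-1.3333, -2.0000)


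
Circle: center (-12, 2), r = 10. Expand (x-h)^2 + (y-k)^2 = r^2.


(x+ 12)^2 + (y-2)^2 = 10^2
D = -2h = 24, E = -2k = -4
F = h^2+k^2-r^2 = 144+4-100 = 48

x^2 + y^2 + 24x - 4y + 48 = 0


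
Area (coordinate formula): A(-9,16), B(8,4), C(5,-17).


-9*(4+ 17) = -189
8*(-17-16) = -264
5*(16-4) = 60
sum = -393
Area = |-393|/2 = 196.5000

196.5000 sq units


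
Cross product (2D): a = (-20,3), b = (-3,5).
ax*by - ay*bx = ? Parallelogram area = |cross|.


cross = -20*5 - 3*(-3) = -100 + 9 = -91
Parallelogram area = |-91| = 91

cross = -91, parallelogram area = 91


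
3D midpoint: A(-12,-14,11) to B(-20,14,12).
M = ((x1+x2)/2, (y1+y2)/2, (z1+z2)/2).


Mx = (-12- 20)/2 = -16.0000
My = (-14+14)/2 = 0
Mz = (11+12)/2 = 11.5000

M = (-16.0000, 0, 11.5000)


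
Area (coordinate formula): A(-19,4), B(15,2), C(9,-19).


-19*(2+ 19) = -399
15*(-19-4) = -345
9*(4-2) = 18
sum = -726
Area = |-726|/2 = 363.0000

363.0000 sq units


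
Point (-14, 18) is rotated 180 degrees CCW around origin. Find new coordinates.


cos(180) = -1, sin(180) = 0
x' = -14*(-1) - 18*0 = 14
y' = -14*0 + 18*(-1) = -18

(14, -18)


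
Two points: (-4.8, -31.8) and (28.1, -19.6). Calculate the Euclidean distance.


dx = 28.1 + 4.8 = 32.9
dy = -19.6 + 31.8 = 12.2
d = sqrt(1082.41 + 148.84) = sqrt(1231.25) = 35.0892

35.0892


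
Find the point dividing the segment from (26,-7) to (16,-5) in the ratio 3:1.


Px = (3*16 + 1*26)/4 = 74/4 = 18.5000
Py = (3*(-5) + 1*(-7))/4 = -22/4 = -5.5000

P = (18.5000, -5.5000)


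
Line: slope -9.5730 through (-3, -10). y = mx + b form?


y + 10 = -9.5730(x + 3)
y = -9.5730x - 10 + 9.5730*(-3)
y = -9.5730x - 38.7190

y = -9.5730x - 38.7190


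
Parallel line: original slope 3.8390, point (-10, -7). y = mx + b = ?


Parallel lines have equal slopes.
m2 = 3.8390
b2 = -7 - 3.8390*(-10) = 31.3900

y = 3.8390x + 31.3900


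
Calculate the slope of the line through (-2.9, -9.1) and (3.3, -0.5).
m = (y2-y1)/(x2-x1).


dy = -0.5 + 9.1 = 8.6
dx = 3.3 + 2.9 = 6.2
m = 8.6/6.2 = 1.3871

m = 1.3871


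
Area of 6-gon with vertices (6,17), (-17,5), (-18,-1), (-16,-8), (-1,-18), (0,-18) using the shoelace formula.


sum(xi*y_{i+1}) = 6*5 - 17*(-1) - 18*(-8) - 16*(-18) - 1*(-18) + 0*17 = 497
sum(yi*x_{i+1}) = 17*(-17) + 5*(-18) - 1*(-16) - 8*(-1) - 18*0 - 18*6 = -463
Area = |497 + 463|/2 = 960/2 = 480.0000

480.0000 sq units


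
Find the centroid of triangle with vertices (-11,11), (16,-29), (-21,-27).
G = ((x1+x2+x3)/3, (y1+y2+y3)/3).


Gx = (-11+16- 21)/3 = -16/3 = -5.3333
Gy = (11- 29- 27)/3 = -45/3 = -15.0000

G = (-5.3333, -15.0000)


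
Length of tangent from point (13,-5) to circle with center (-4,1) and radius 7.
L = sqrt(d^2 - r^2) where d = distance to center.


d = sqrt((13+ 4)^2 + (-5-1)^2) = sqrt(289+36) = 18.0278
L = sqrt(325.0000 - 49) = sqrt(276.0000) = 16.6132

16.6132


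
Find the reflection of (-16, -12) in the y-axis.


Reflection rule for y-axis: (-x, y)
(-16, -12) -> (16, -12)

(16, -12)


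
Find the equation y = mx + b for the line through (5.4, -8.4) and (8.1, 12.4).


m = (20.8)/(2.7) = 7.7037
b = y1 - m*x1 = -8.4 - (20.8*5.4)/(2.7) = -8.4 - 41.6000 = -50.0000

y = 7.7037x - 50.0000


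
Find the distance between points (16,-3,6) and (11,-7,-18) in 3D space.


dx=-5, dy=-4, dz=-24
d = sqrt(25+16+576) = sqrt(617) = 24.8395

24.8395


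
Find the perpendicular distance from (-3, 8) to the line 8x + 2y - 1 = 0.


|8*(-3) + 2*8 - 1| = |-9| = 9
sqrt(64 + 4) = sqrt(68) = 8.2462
d = 9/sqrt(68) = 1.0914

1.0914


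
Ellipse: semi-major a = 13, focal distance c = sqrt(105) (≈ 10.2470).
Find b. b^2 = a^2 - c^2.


b^2 = 13^2 - (sqrt(105))^2 = 169 - 105 = 64
b = sqrt(64) = 8

b = 8


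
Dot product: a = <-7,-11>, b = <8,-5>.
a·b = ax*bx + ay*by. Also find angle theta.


a·b = -7*8 - 11*(-5) = -56 + 55 = -1
|a| = sqrt(49+121) = 13.0384
|b| = sqrt(64+25) = 9.4340
cos(theta) = -1/(sqrt(170)*sqrt(89)) = -1/sqrt(15130) = -0.008130
theta = arccos(-1/sqrt(15130)) = 90.4658 degrees

a·b = -1, theta = 90.4658 deg


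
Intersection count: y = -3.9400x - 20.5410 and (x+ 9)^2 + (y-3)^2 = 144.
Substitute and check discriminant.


Substitute y = -3.9400x - 20.5410: (x+ 9)^2 + (-3.9400x- 20.5410-3)^2 = 144
Expand to Ax^2 + Bx + C = 0, where b-k = -23.541
A = 1+m^2 = 16.5236
B = 2(m(b-k) - h) = 2(-3.9400*(-23.541) + 9) = 203.50308
C = h^2 + (b-k)^2 - r^2 = 81 + 554.178681 - 144 = 491.178681
disc = B^2-4AC = 41413.5036 - 32464.1602 = 8949.3434
disc > 0

2 intersection points


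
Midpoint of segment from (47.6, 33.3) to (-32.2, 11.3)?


Mx = (47.6 - 32.2)/2 = 15.4/2 = 7.7000
My = (33.3 + 11.3)/2 = 44.6/2 = 22.3000

(7.7000, 22.3000)


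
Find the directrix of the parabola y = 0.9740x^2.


a = 0.9740
1/(4a) = 0.2567
directrix: y = -0.2567 = -0.2567

y = -0.2567


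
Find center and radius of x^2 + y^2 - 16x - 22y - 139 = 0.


h = -D/2 = 16/2 = 8
k = -E/2 = 22/2 = 11
r^2 = h^2 + k^2 - F = 64 + 121 + 139 = 324
r = 18

Center (8, 11), radius = 18


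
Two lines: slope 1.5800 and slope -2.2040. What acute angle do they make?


m1-m2 = 3.784
1+m1*m2 = -2.48232
tan(theta) = |3.784/(-2.48232)| = 1.524380
theta = arctan(|3.784/(-2.48232)|) = 56.7350 degrees (acute angle)

56.7350 degrees


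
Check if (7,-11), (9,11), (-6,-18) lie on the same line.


7*(11+ 18) + 9*(-18+ 11) - 6*(-11-11)
= 203 - 63 + 132 = 272

No, not collinear (determinant = 272)


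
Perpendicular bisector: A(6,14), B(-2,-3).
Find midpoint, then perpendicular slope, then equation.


Midpoint = (2, 5.5)
Slope of AB = dy/dx = -17/(-8) = 2.1250
Perp slope = -dx/dy = -8/17 = -0.4706
b = My - (perp slope)*Mx = 5.5 + (-8*2)/(-17) = 5.5 + 0.9412 = 6.4412

y = -0.4706x + 6.4412


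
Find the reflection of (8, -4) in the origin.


Reflection rule for origin: (-x, -y)
(8, -4) -> (-8, 4)

(-8, 4)


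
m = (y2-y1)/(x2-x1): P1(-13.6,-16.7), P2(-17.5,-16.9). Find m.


dy = -16.9 + 16.7 = -0.2
dx = -17.5 + 13.6 = -3.9
m = -0.2/(-3.9) = 0.0513

m = 0.0513


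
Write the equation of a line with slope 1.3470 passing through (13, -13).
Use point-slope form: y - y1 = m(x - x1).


y + 13 = 1.3470(x - 13)
y = 1.3470x - 13 - 1.3470*13
y = 1.3470x - 30.5110

y = 1.3470x - 30.5110


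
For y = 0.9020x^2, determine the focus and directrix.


a = 0.9020
1/(4a) = 0.2772
Focus = (0, 0.2772)
Directrix: y = -0.2772

Focus = (0, 0.2772), Directrix: y = -0.2772


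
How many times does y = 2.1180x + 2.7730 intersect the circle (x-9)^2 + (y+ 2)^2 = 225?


Substitute y = 2.1180x + 2.7730: (x-9)^2 + (2.1180x+2.7730+ 2)^2 = 225
Expand to Ax^2 + Bx + C = 0, where b-k = 4.773
A = 1+m^2 = 5.485924
B = 2(m(b-k) - h) = 2(2.1180*4.773 - 9) = 2.218428
C = h^2 + (b-k)^2 - r^2 = 81 + 22.781529 - 225 = -121.218471
disc = B^2-4AC = 4.9214 + 2659.9813 = 2664.9027
disc > 0

2 intersection points


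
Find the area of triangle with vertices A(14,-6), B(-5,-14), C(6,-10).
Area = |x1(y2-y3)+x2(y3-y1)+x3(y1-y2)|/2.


14*(-14+ 10) = -56
-5*(-10+ 6) = 20
6*(-6+ 14) = 48
sum = 12
Area = |12|/2 = 6.0000

6.0000 sq units


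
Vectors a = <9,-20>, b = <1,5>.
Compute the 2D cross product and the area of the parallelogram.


cross = 9*5 + 20*1 = 45 + 20 = 65
Parallelogram area = |65| = 65

cross = 65, parallelogram area = 65


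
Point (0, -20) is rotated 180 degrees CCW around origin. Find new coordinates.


cos(180) = -1, sin(180) = 0
x' = 0*(-1) + 20*0 = 0
y' = 0*0 - 20*(-1) = 20

(0, 20)


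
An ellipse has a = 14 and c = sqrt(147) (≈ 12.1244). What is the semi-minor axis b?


b^2 = 14^2 - (sqrt(147))^2 = 196 - 147 = 49
b = sqrt(49) = 7

b = 7


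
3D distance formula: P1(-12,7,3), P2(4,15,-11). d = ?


dx=16, dy=8, dz=-14
d = sqrt(256+64+196) = sqrt(516) = 22.7156

22.7156


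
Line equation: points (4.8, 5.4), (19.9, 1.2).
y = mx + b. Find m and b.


m = (-4.2)/(15.1) = -0.2781
b = y1 - m*x1 = 5.4 - (-4.2*4.8)/(15.1) = 5.4 + 1.3351 = 6.7351

y = -0.2781x + 6.7351


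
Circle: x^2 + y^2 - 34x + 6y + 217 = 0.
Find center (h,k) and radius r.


h = -D/2 = 34/2 = 17
k = -E/2 = -6/2 = -3
r^2 = h^2 + k^2 - F = 289 + 9 - 217 = 81
r = 9

Center (17, -3), radius = 9


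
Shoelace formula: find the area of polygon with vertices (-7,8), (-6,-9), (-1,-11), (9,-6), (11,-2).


sum(xi*y_{i+1}) = -7*(-9) - 6*(-11) - 1*(-6) + 9*(-2) + 11*8 = 205
sum(yi*x_{i+1}) = 8*(-6) - 9*(-1) - 11*9 - 6*11 - 2*(-7) = -190
Area = |205 + 190|/2 = 395/2 = 197.5000

197.5000 sq units


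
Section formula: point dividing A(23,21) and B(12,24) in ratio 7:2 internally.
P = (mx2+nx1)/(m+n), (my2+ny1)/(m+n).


Px = (7*12 + 2*23)/9 = 130/9 = 14.4444
Py = (7*24 + 2*21)/9 = 210/9 = 23.3333

P = (14.4444, 23.3333)


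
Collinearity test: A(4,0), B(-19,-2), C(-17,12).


4*(-2-12) - 19*(12-0) - 17*(0+ 2)
= -56 - 228 - 34 = -318

No, not collinear (determinant = -318)


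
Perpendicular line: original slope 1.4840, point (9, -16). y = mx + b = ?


Perpendicular slope = -1/m1 = -1/1.4840 = -0.6739
b2 = y0 - m2*x0 = -16 + 9/1.4840 = -16 + 6.0647 = -9.9353

y = -0.6739x - 9.9353


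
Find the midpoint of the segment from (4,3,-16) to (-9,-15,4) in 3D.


Mx = (4- 9)/2 = -2.5000
My = (3- 15)/2 = -6.0000
Mz = (-16+4)/2 = -6.0000

M = (-2.5000, -6.0000, -6.0000)


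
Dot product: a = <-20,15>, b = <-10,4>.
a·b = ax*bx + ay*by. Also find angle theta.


a·b = -20*(-10) + 15*4 = 200 + 60 = 260
|a| = sqrt(400+225) = 25.0000
|b| = sqrt(100+16) = 10.7703
cos(theta) = 260/(sqrt(625)*sqrt(116)) = 260/sqrt(72500) = 0.965616
theta = arccos(260/sqrt(72500)) = 15.0685 degrees

a·b = 260, theta = 15.0685 deg


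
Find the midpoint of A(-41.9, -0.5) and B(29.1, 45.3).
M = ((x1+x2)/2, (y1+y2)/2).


Mx = (-41.9 + 29.1)/2 = -12.8/2 = -6.4000
My = (-0.5 + 45.3)/2 = 44.8/2 = 22.4000

(-6.4000, 22.4000)


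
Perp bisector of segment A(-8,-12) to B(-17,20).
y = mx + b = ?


Midpoint = (-12.5, 4)
Slope of AB = dy/dx = 32/(-9) = -3.5556
Perp slope = -dx/dy = 9/32 = 0.2812
b = My - (perp slope)*Mx = 4 + (-9*(-12.5))/32 = 4 + 3.5156 = 7.5156

y = 0.2812x + 7.5156


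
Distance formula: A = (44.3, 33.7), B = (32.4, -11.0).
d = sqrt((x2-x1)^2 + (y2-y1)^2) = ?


dx = 32.4 - 44.3 = -11.9
dy = -11.0 - 33.7 = -44.7
d = sqrt(141.61 + 1998.09) = sqrt(2139.7) = 46.2569

46.2569


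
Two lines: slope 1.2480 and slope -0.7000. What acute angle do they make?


m1-m2 = 1.948
1+m1*m2 = 0.1264
tan(theta) = |1.948/0.1264| = 15.411392
theta = arctan(|1.948/0.1264|) = 86.2874 degrees (acute angle)

86.2874 degrees


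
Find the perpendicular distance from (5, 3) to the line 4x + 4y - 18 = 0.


|4*5 + 4*3 - 18| = |14| = 14
sqrt(16 + 16) = sqrt(32) = 5.6569
d = 14/sqrt(32) = 2.4749

2.4749


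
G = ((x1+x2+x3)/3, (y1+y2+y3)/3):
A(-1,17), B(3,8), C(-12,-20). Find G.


Gx = (-1+3- 12)/3 = -10/3 = -3.3333
Gy = (17+8- 20)/3 = 5/3 = 1.6667

G = (-3.3333, 1.6667)


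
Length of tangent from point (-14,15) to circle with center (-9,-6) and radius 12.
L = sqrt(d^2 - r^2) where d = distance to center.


d = sqrt((-14+ 9)^2 + (15+ 6)^2) = sqrt(25+441) = 21.5870
L = sqrt(466.0000 - 144) = sqrt(322.0000) = 17.9444

17.9444


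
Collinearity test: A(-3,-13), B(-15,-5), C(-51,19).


-3*(-5-19) - 15*(19+ 13) - 51*(-13+ 5)
= 72 - 480 + 408 = 0

Yes, collinear (determinant = 0)


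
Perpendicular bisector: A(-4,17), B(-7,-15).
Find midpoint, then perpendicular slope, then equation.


Midpoint = (-5.5, 1)
Slope of AB = dy/dx = -32/(-3) = 10.6667
Perp slope = -dx/dy = -3/32 = -0.0938
b = My - (perp slope)*Mx = 1 + (-3*(-5.5))/(-32) = 1 - 0.5156 = 0.4844

y = -0.0938x + 0.4844


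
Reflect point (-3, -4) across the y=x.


Reflection rule for y=x: (y, x)
(-3, -4) -> (-4, -3)

(-4, -3)


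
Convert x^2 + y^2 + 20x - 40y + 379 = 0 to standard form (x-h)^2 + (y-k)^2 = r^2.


h = -D/2 = -20/2 = -10
k = -E/2 = 40/2 = 20
r^2 = h^2 + k^2 - F = 100 + 400 - 379 = 121
r = 11

Center (-10, 20), radius = 11


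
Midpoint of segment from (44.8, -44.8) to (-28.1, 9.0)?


Mx = (44.8 - 28.1)/2 = 16.7/2 = 8.3500
My = (-44.8 + 9.0)/2 = -35.8/2 = -17.9000

(8.3500, -17.9000)


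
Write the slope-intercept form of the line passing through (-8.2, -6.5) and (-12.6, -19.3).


m = (-12.8)/(-4.4) = 2.9091
b = y1 - m*x1 = -6.5 - (-12.8*(-8.2))/(-4.4) = -6.5 + 23.8545 = 17.3545

y = 2.9091x + 17.3545


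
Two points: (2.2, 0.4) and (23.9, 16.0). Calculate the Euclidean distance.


dx = 23.9 - 2.2 = 21.7
dy = 16.0 - 0.4 = 15.6
d = sqrt(470.89 + 243.36) = sqrt(714.25) = 26.7255

26.7255


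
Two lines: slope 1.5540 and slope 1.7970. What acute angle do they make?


m1-m2 = -0.243
1+m1*m2 = 3.792538
tan(theta) = |-0.243/3.792538| = 0.064073
theta = arctan(|-0.243/3.792538|) = 3.6661 degrees (acute angle)

3.6661 degrees


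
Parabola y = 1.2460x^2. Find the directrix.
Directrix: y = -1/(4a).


a = 1.2460
1/(4a) = 0.2006
directrix: y = -0.2006 = -0.2006

y = -0.2006


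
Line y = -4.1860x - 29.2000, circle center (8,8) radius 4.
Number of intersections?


Substitute y = -4.1860x - 29.2000: (x-8)^2 + (-4.1860x- 29.2000-8)^2 = 16
Expand to Ax^2 + Bx + C = 0, where b-k = -37.2
A = 1+m^2 = 18.522596
B = 2(m(b-k) - h) = 2(-4.1860*(-37.2) - 8) = 295.4384
C = h^2 + (b-k)^2 - r^2 = 64 + 1383.84 - 16 = 1431.84
disc = B^2-4AC = 87283.8482 - 106085.5754 = -18801.7272
disc < 0

0 intersection points


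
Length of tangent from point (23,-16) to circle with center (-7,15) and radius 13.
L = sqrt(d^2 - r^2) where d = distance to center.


d = sqrt((23+ 7)^2 + (-16-15)^2) = sqrt(900+961) = 43.1393
L = sqrt(1861.0000 - 169) = sqrt(1692.0000) = 41.1339

41.1339


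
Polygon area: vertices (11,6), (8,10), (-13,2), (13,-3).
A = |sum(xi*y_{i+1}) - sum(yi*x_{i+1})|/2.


sum(xi*y_{i+1}) = 11*10 + 8*2 - 13*(-3) + 13*6 = 243
sum(yi*x_{i+1}) = 6*8 + 10*(-13) + 2*13 - 3*11 = -89
Area = |243 + 89|/2 = 332/2 = 166.0000

166.0000 sq units


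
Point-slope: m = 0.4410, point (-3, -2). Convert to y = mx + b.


y + 2 = 0.4410(x + 3)
y = 0.4410x - 2 - 0.4410*(-3)
y = 0.4410x - 0.6770

y = 0.4410x - 0.6770


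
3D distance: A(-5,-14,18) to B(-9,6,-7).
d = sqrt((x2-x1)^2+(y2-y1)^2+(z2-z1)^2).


dx=-4, dy=20, dz=-25
d = sqrt(16+400+625) = sqrt(1041) = 32.2645

32.2645


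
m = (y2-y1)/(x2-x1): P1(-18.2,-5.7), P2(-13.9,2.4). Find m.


dy = 2.4 + 5.7 = 8.1
dx = -13.9 + 18.2 = 4.3
m = 8.1/4.3 = 1.8837

m = 1.8837


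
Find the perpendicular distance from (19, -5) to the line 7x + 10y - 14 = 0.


|7*19 + 10*(-5) - 14| = |69| = 69
sqrt(49 + 100) = sqrt(149) = 12.2066
d = 69/sqrt(149) = 5.6527

5.6527


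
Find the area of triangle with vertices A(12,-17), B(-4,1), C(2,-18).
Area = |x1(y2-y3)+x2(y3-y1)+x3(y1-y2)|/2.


12*(1+ 18) = 228
-4*(-18+ 17) = 4
2*(-17-1) = -36
sum = 196
Area = |196|/2 = 98.0000

98.0000 sq units


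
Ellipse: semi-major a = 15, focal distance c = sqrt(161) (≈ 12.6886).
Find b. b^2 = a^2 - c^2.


b^2 = 15^2 - (sqrt(161))^2 = 225 - 161 = 64
b = sqrt(64) = 8

b = 8


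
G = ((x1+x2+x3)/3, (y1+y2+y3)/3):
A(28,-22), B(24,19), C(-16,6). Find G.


Gx = (28+24- 16)/3 = 36/3 = 12.0000
Gy = (-22+19+6)/3 = 3/3 = 1.0000

G = (12.0000, 1.0000)


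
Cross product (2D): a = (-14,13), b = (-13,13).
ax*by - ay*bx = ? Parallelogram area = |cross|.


cross = -14*13 - 13*(-13) = -182 + 169 = -13
Parallelogram area = |-13| = 13

cross = -13, parallelogram area = 13


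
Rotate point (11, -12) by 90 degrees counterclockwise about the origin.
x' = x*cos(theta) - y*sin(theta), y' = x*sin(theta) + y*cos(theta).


cos(90) = 0, sin(90) = 1
x' = 11*0 + 12*1 = 12
y' = 11*1 - 12*0 = 11

(12, 11)


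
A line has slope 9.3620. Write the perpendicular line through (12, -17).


Perpendicular slope = -1/m1 = -1/9.3620 = -0.1068
b2 = y0 - m2*x0 = -17 + 12/9.3620 = -17 + 1.2818 = -15.7182

y = -0.1068x - 15.7182


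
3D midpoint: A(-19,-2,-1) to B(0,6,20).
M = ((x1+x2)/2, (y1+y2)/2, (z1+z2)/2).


Mx = (-19+0)/2 = -9.5000
My = (-2+6)/2 = 2.0000
Mz = (-1+20)/2 = 9.5000

M = (-9.5000, 2.0000, 9.5000)


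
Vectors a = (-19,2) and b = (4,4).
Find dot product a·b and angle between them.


a·b = -19*4 + 2*4 = -76 + 8 = -68
|a| = sqrt(361+4) = 19.1050
|b| = sqrt(16+16) = 5.6569
cos(theta) = -68/(sqrt(365)*sqrt(32)) = -68/sqrt(11680) = -0.629198
theta = arccos(-68/sqrt(11680)) = 128.9910 degrees

a·b = -68, theta = 128.9910 deg


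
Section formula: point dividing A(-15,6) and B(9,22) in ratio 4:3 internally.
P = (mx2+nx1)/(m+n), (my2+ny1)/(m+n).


Px = (4*9 + 3*(-15))/7 = -9/7 = -1.2857
Py = (4*22 + 3*6)/7 = 106/7 = 15.1429

P = (-1.2857, 15.1429)


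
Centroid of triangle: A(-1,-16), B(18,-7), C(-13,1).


Gx = (-1+18- 13)/3 = 4/3 = 1.3333
Gy = (-16- 7+1)/3 = -22/3 = -7.3333

G = (1.3333, -7.3333)


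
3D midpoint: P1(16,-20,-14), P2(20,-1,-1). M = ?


Mx = (16+20)/2 = 18.0000
My = (-20- 1)/2 = -10.5000
Mz = (-14- 1)/2 = -7.5000

M = (18.0000, -10.5000, -7.5000)


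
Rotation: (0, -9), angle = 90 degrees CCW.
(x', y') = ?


cos(90) = 0, sin(90) = 1
x' = 0*0 + 9*1 = 9
y' = 0*1 - 9*0 = 0

(9, 0)


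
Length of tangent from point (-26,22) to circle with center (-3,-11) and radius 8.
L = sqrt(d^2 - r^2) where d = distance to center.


d = sqrt((-26+ 3)^2 + (22+ 11)^2) = sqrt(529+1089) = 40.2244
L = sqrt(1618.0000 - 64) = sqrt(1554.0000) = 39.4208

39.4208


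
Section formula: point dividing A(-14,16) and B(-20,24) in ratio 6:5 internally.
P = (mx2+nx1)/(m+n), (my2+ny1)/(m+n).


Px = (6*(-20) + 5*(-14))/11 = -190/11 = -17.2727
Py = (6*24 + 5*16)/11 = 224/11 = 20.3636

P = (-17.2727, 20.3636)


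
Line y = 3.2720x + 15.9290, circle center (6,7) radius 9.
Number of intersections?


Substitute y = 3.2720x + 15.9290: (x-6)^2 + (3.2720x+15.9290-7)^2 = 81
Expand to Ax^2 + Bx + C = 0, where b-k = 8.929
A = 1+m^2 = 11.705984
B = 2(m(b-k) - h) = 2(3.2720*8.929 - 6) = 46.431376
C = h^2 + (b-k)^2 - r^2 = 36 + 79.727041 - 81 = 34.727041
disc = B^2-4AC = 2155.8727 - 1626.0567 = 529.8160
disc > 0

2 intersection points


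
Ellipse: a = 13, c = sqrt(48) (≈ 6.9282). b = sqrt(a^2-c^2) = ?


b^2 = 13^2 - (sqrt(48))^2 = 169 - 48 = 121
b = sqrt(121) = 11

b = 11


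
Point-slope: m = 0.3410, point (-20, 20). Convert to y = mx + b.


y - 20 = 0.3410(x + 20)
y = 0.3410x + 20 - 0.3410*(-20)
y = 0.3410x + 26.8200

y = 0.3410x + 26.8200


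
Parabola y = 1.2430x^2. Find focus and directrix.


a = 1.2430
1/(4a) = 0.2011
Focus = (0, 0.2011)
Directrix: y = -0.2011

Focus = (0, 0.2011), Directrix: y = -0.2011


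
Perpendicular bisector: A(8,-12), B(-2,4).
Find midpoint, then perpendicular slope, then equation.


Midpoint = (3, -4)
Slope of AB = dy/dx = 16/(-10) = -1.6000
Perp slope = -dx/dy = 10/16 = 0.6250
b = My - (perp slope)*Mx = -4 + (-10*3)/16 = -4 - 1.8750 = -5.8750

y = 0.6250x - 5.8750


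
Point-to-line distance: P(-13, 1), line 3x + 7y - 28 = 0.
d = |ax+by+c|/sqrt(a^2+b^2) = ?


|3*(-13) + 7*1 - 28| = |-60| = 60
sqrt(9 + 49) = sqrt(58) = 7.6158
d = 60/sqrt(58) = 7.8784

7.8784


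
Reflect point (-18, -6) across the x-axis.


Reflection rule for x-axis: (x, -y)
(-18, -6) -> (-18, 6)

(-18, 6)


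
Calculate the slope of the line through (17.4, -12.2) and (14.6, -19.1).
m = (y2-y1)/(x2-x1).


dy = -19.1 + 12.2 = -6.9
dx = 14.6 - 17.4 = -2.8
m = -6.9/(-2.8) = 2.4643

m = 2.4643


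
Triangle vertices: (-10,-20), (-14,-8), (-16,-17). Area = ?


-10*(-8+ 17) = -90
-14*(-17+ 20) = -42
-16*(-20+ 8) = 192
sum = 60
Area = |60|/2 = 30.0000

30.0000 sq units


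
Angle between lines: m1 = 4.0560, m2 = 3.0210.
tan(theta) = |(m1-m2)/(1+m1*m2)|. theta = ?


m1-m2 = 1.035
1+m1*m2 = 13.253176
tan(theta) = |1.035/13.253176| = 0.078094
theta = arctan(|1.035/13.253176|) = 4.4654 degrees (acute angle)

4.4654 degrees


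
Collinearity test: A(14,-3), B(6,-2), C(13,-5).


14*(-2+ 5) + 6*(-5+ 3) + 13*(-3+ 2)
= 42 - 12 - 13 = 17

No, not collinear (determinant = 17)


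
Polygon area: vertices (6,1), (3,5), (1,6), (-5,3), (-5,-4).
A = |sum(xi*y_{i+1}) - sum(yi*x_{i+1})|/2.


sum(xi*y_{i+1}) = 6*5 + 3*6 + 1*3 - 5*(-4) - 5*1 = 66
sum(yi*x_{i+1}) = 1*3 + 5*1 + 6*(-5) + 3*(-5) - 4*6 = -61
Area = |66 + 61|/2 = 127/2 = 63.5000

63.5000 sq units


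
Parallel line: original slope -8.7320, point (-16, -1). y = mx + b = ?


Parallel lines have equal slopes.
m2 = -8.7320
b2 = -1 + 8.7320*(-16) = -140.7120

y = -8.7320x - 140.7120


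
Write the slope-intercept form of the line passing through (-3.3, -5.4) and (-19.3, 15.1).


m = (20.5)/(-16.0) = -1.2812
b = y1 - m*x1 = -5.4 - (20.5*(-3.3))/(-16.0) = -5.4 - 4.2281 = -9.6281

y = -1.2812x - 9.6281


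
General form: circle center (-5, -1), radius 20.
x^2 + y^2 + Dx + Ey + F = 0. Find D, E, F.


(x+ 5)^2 + (y+ 1)^2 = 20^2
D = -2h = 10, E = -2k = 2
F = h^2+k^2-r^2 = 25+1-400 = -374

D = 10, E = 2, F = -374


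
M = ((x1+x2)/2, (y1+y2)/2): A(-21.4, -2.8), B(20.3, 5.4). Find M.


Mx = (-21.4 + 20.3)/2 = -1.1/2 = -0.5500
My = (-2.8 + 5.4)/2 = 2.6/2 = 1.3000

(-0.5500, 1.3000)


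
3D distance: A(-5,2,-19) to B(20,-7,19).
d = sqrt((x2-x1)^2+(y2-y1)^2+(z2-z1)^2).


dx=25, dy=-9, dz=38
d = sqrt(625+81+1444) = sqrt(2150) = 46.3681

46.3681


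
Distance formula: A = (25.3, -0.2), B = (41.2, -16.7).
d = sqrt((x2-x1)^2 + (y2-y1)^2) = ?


dx = 41.2 - 25.3 = 15.9
dy = -16.7 + 0.2 = -16.5
d = sqrt(252.81 + 272.25) = sqrt(525.06) = 22.9142

22.9142


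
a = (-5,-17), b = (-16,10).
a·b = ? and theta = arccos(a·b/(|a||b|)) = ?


a·b = -5*(-16) - 17*10 = 80 - 170 = -90
|a| = sqrt(25+289) = 17.7200
|b| = sqrt(256+100) = 18.8680
cos(theta) = -90/(sqrt(314)*sqrt(356)) = -90/sqrt(111784) = -0.269186
theta = arccos(-90/sqrt(111784)) = 105.6158 degrees

a·b = -90, theta = 105.6158 deg


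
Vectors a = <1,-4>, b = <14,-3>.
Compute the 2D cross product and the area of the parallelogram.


cross = 1*(-3) + 4*14 = -3 + 56 = 53
Parallelogram area = |53| = 53

cross = 53, parallelogram area = 53


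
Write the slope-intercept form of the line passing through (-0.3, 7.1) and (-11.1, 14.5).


m = (7.4)/(-10.8) = -0.6852
b = y1 - m*x1 = 7.1 - (7.4*(-0.3))/(-10.8) = 7.1 - 0.2056 = 6.8944

y = -0.6852x + 6.8944


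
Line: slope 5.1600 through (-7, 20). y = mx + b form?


y - 20 = 5.1600(x + 7)
y = 5.1600x + 20 - 5.1600*(-7)
y = 5.1600x + 56.1200

y = 5.1600x + 56.1200


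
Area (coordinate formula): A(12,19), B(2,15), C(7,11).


12*(15-11) = 48
2*(11-19) = -16
7*(19-15) = 28
sum = 60
Area = |60|/2 = 30.0000

30.0000 sq units


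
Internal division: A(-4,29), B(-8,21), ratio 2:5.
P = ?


Px = (2*(-8) + 5*(-4))/7 = -36/7 = -5.1429
Py = (2*21 + 5*29)/7 = 187/7 = 26.7143

P = (-5.1429, 26.7143)


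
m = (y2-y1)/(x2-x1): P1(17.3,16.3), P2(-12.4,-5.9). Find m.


dy = -5.9 - 16.3 = -22.2
dx = -12.4 - 17.3 = -29.7
m = -22.2/(-29.7) = 0.7475

m = 0.7475


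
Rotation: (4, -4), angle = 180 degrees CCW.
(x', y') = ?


cos(180) = -1, sin(180) = 0
x' = 4*(-1) + 4*0 = -4
y' = 4*0 - 4*(-1) = 4

(-4, 4)


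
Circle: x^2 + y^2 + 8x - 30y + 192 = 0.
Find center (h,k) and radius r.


h = -D/2 = -8/2 = -4
k = -E/2 = 30/2 = 15
r^2 = h^2 + k^2 - F = 16 + 225 - 192 = 49
r = 7

Center (-4, 15), radius = 7


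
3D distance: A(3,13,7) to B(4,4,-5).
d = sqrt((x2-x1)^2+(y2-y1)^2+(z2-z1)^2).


dx=1, dy=-9, dz=-12
d = sqrt(1+81+144) = sqrt(226) = 15.0333

15.0333


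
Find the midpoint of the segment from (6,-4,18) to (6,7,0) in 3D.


Mx = (6+6)/2 = 6.0000
My = (-4+7)/2 = 1.5000
Mz = (18+0)/2 = 9.0000

M = (6.0000, 1.5000, 9.0000)


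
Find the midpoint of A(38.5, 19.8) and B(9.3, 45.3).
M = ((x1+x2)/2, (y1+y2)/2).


Mx = (38.5 + 9.3)/2 = 47.8/2 = 23.9000
My = (19.8 + 45.3)/2 = 65.1/2 = 32.5500

(23.9000, 32.5500)


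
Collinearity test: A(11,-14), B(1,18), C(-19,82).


11*(18-82) + 1*(82+ 14) - 19*(-14-18)
= -704 + 96 + 608 = 0

Yes, collinear (determinant = 0)


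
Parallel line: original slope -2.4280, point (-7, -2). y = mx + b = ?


Parallel lines have equal slopes.
m2 = -2.4280
b2 = -2 + 2.4280*(-7) = -18.9960

y = -2.4280x - 18.9960


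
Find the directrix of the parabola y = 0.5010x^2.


a = 0.5010
1/(4a) = 0.4990
directrix: y = -0.4990 = -0.4990

y = -0.4990


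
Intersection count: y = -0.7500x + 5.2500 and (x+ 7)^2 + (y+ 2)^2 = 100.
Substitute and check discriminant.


Substitute y = -0.7500x + 5.2500: (x+ 7)^2 + (-0.7500x+5.2500+ 2)^2 = 100
Expand to Ax^2 + Bx + C = 0, where b-k = 7.25
A = 1+m^2 = 1.5625
B = 2(m(b-k) - h) = 2(-0.7500*7.25 + 7) = 3.125
C = h^2 + (b-k)^2 - r^2 = 49 + 52.5625 - 100 = 1.5625
disc = B^2-4AC = 9.7656 - 9.7656 = 0
disc = 0

1 intersection point (tangent)


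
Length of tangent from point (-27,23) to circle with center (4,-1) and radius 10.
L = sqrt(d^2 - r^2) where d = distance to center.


d = sqrt((-27-4)^2 + (23+ 1)^2) = sqrt(961+576) = 39.2046
L = sqrt(1537.0000 - 100) = sqrt(1437.0000) = 37.9078

37.9078


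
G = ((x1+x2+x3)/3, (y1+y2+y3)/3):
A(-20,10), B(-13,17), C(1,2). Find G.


Gx = (-20- 13+1)/3 = -32/3 = -10.6667
Gy = (10+17+2)/3 = 29/3 = 9.6667

G = (-10.6667, 9.6667)


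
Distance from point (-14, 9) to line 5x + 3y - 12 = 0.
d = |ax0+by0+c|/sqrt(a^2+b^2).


|5*(-14) + 3*9 - 12| = |-55| = 55
sqrt(25 + 9) = sqrt(34) = 5.8310
d = 55/sqrt(34) = 9.4324

9.4324


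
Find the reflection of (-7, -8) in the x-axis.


Reflection rule for x-axis: (x, -y)
(-7, -8) -> (-7, 8)

(-7, 8)


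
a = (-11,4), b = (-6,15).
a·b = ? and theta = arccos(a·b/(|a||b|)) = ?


a·b = -11*(-6) + 4*15 = 66 + 60 = 126
|a| = sqrt(121+16) = 11.7047
|b| = sqrt(36+225) = 16.1555
cos(theta) = 126/(sqrt(137)*sqrt(261)) = 126/sqrt(35757) = 0.666331
theta = arccos(126/sqrt(35757)) = 48.2155 degrees

a·b = 126, theta = 48.2155 deg


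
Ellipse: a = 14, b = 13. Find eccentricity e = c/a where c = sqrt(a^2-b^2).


c = sqrt(196-169) = sqrt(27) = 5.1962
e = c/a = sqrt(27)/14 = 0.3712

e = 0.3712


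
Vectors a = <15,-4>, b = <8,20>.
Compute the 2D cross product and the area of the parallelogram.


cross = 15*20 + 4*8 = 300 + 32 = 332
Parallelogram area = |332| = 332

cross = 332, parallelogram area = 332


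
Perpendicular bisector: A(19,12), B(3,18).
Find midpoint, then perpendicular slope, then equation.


Midpoint = (11, 15)
Slope of AB = dy/dx = 6/(-16) = -0.3750
Perp slope = -dx/dy = 16/6 = 2.6667
b = My - (perp slope)*Mx = 15 + (-16*11)/6 = 15 - 29.3333 = -14.3333

y = 2.6667x - 14.3333


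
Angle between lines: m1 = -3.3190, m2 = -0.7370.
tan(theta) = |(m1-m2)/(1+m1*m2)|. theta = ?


m1-m2 = -2.582
1+m1*m2 = 3.446103
tan(theta) = |-2.582/3.446103| = 0.749252
theta = arctan(|-2.582/3.446103|) = 36.8425 degrees (acute angle)

36.8425 degrees


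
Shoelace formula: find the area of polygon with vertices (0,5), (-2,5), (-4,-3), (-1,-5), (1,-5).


sum(xi*y_{i+1}) = 0*5 - 2*(-3) - 4*(-5) - 1*(-5) + 1*5 = 36
sum(yi*x_{i+1}) = 5*(-2) + 5*(-4) - 3*(-1) - 5*1 - 5*0 = -32
Area = |36 + 32|/2 = 68/2 = 34.0000

34.0000 sq units


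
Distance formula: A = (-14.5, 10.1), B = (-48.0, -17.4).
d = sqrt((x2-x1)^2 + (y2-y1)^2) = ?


dx = -48.0 + 14.5 = -33.5
dy = -17.4 - 10.1 = -27.5
d = sqrt(1122.25 + 756.25) = sqrt(1878.5) = 43.3417

43.3417


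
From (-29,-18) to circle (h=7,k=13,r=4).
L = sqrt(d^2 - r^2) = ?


d = sqrt((-29-7)^2 + (-18-13)^2) = sqrt(1296+961) = 47.5079
L = sqrt(2257.0000 - 16) = sqrt(2241.0000) = 47.3392

47.3392


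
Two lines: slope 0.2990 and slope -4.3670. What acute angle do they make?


m1-m2 = 4.666
1+m1*m2 = -0.305733
tan(theta) = |4.666/(-0.305733)| = 15.261683
theta = arctan(|4.666/(-0.305733)|) = 86.2511 degrees (acute angle)

86.2511 degrees


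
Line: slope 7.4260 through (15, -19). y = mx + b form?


y + 19 = 7.4260(x - 15)
y = 7.4260x - 19 - 7.4260*15
y = 7.4260x - 130.3900

y = 7.4260x - 130.3900


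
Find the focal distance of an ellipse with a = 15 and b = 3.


c^2 = 15^2 - 3^2 = 225 - 9 = 216
c = sqrt(216) = 14.6969

c = 14.6969


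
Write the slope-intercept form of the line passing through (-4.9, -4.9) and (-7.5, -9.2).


m = (-4.3)/(-2.6) = 1.6538
b = y1 - m*x1 = -4.9 - (-4.3*(-4.9))/(-2.6) = -4.9 + 8.1038 = 3.2038

y = 1.6538x + 3.2038


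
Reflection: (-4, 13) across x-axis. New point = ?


Reflection rule for x-axis: (x, -y)
(-4, 13) -> (-4, -13)

(-4, -13)


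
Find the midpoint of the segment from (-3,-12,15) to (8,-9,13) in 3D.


Mx = (-3+8)/2 = 2.5000
My = (-12- 9)/2 = -10.5000
Mz = (15+13)/2 = 14.0000

M = (2.5000, -10.5000, 14.0000)


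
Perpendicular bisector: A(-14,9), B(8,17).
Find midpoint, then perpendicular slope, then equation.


Midpoint = (-3, 13)
Slope of AB = dy/dx = 8/22 = 0.3636
Perp slope = -dx/dy = -22/8 = -2.7500
b = My - (perp slope)*Mx = 13 + (22*(-3))/8 = 13 - 8.2500 = 4.7500

y = -2.7500x + 4.7500
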